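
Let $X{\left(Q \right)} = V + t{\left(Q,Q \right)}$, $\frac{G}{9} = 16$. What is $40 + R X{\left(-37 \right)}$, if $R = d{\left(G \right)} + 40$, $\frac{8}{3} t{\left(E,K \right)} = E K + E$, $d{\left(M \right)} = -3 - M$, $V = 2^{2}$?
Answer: $- \frac{107669}{2} \approx -53835.0$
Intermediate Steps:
$G = 144$ ($G = 9 \cdot 16 = 144$)
$V = 4$
$t{\left(E,K \right)} = \frac{3 E}{8} + \frac{3 E K}{8}$ ($t{\left(E,K \right)} = \frac{3 \left(E K + E\right)}{8} = \frac{3 \left(E + E K\right)}{8} = \frac{3 E}{8} + \frac{3 E K}{8}$)
$X{\left(Q \right)} = 4 + \frac{3 Q \left(1 + Q\right)}{8}$
$R = -107$ ($R = \left(-3 - 144\right) + 40 = -147 + 40 = -107$)
$40 + R X{\left(-37 \right)} = 40 - 107 \left(4 + \frac{3}{8} \left(-37\right) \left(1 - 37\right)\right) = 40 - 107 \left(4 + \frac{3}{8} \left(-37\right) \left(-36\right)\right) = 40 - 107 \left(4 + \frac{999}{2}\right) = 40 - \frac{107749}{2} = - \frac{107669}{2}$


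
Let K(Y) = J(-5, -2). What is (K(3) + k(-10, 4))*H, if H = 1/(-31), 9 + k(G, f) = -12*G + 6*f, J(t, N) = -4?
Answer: -131/31 ≈ -4.2258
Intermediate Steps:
K(Y) = -4
k(G, f) = -9 - 12*G + 6*f (k(G, f) = -9 + (-12*G + 6*f) = -9 - 12*G + 6*f)
H = -1/31 ≈ -0.032258
(K(3) + k(-10, 4))*H = (-4 + (-9 - 12*(-10) + 6*4))*(-1/31) = (-4 + (-9 + 120 + 24))*(-1/31) = (-4 + 135)*(-1/31) = 131*(-1/31) = -131/31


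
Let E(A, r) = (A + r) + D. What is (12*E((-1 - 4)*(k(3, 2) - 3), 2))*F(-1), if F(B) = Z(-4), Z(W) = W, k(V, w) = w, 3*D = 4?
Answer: -400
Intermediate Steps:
D = 4/3 (D = (1/3)*4 = 4/3 ≈ 1.3333)
E(A, r) = 4/3 + A + r (E(A, r) = (A + r) + 4/3 = 4/3 + A + r)
F(B) = -4
(12*E((-1 - 4)*(k(3, 2) - 3), 2))*F(-1) = (12*(4/3 + (-1 - 4)*(2 - 3) + 2))*(-4) = (12*(4/3 - 5*(-1) + 2))*(-4) = (12*(4/3 + 5 + 2))*(-4) = (12*(25/3))*(-4) = 100*(-4) = -400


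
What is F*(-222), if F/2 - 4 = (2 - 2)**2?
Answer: -1776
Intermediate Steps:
F = 8 (F = 8 + 2*(2 - 2)**2 = 8 + 2*0**2 = 8 + 2*0 = 8 + 0 = 8)
F*(-222) = 8*(-222) = -1776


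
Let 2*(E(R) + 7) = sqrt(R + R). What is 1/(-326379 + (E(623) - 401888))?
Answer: -1456548/1060766037529 - sqrt(1246)/1060766037529 ≈ -1.3731e-6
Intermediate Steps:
E(R) = -7 + sqrt(2)*sqrt(R)/2 (E(R) = -7 + sqrt(R + R)/2 = -7 + sqrt(2*R)/2 = -7 + (sqrt(2)*sqrt(R))/2 = -7 + sqrt(2)*sqrt(R)/2)
1/(-326379 + (E(623) - 401888)) = 1/(-326379 + ((-7 + sqrt(2)*sqrt(623)/2) - 401888)) = 1/(-326379 + ((-7 + sqrt(1246)/2) - 401888)) = 1/(-326379 + (-401895 + sqrt(1246)/2)) = 1/(-728274 + sqrt(1246)/2)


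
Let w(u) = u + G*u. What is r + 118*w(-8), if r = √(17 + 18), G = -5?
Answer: 3776 + √35 ≈ 3781.9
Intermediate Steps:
r = √35 ≈ 5.9161
w(u) = -4*u (w(u) = u - 5*u = -4*u)
r + 118*w(-8) = √35 + 118*(-4*(-8)) = √35 + 118*32 = √35 + 3776 = 3776 + √35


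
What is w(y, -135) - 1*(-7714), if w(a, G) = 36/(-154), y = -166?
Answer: 593960/77 ≈ 7713.8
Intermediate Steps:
w(a, G) = -18/77 (w(a, G) = 36*(-1/154) = -18/77)
w(y, -135) - 1*(-7714) = -18/77 - 1*(-7714) = -18/77 + 7714 = 593960/77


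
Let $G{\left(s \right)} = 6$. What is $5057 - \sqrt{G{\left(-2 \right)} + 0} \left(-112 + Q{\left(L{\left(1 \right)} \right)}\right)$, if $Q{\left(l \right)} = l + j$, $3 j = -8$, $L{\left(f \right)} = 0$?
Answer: $5057 + \frac{344 \sqrt{6}}{3} \approx 5337.9$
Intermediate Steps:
$j = - \frac{8}{3}$ ($j = \frac{1}{3} \left(-8\right) = - \frac{8}{3} \approx -2.6667$)
$Q{\left(l \right)} = - \frac{8}{3} + l$ ($Q{\left(l \right)} = l - \frac{8}{3} = - \frac{8}{3} + l$)
$5057 - \sqrt{G{\left(-2 \right)} + 0} \left(-112 + Q{\left(L{\left(1 \right)} \right)}\right) = 5057 - \sqrt{6 + 0} \left(-112 + \left(- \frac{8}{3} + 0\right)\right) = 5057 - \sqrt{6} \left(-112 - \frac{8}{3}\right) = 5057 - \sqrt{6} \left(- \frac{344}{3}\right) = 5057 - - \frac{344 \sqrt{6}}{3} = 5057 + \frac{344 \sqrt{6}}{3}$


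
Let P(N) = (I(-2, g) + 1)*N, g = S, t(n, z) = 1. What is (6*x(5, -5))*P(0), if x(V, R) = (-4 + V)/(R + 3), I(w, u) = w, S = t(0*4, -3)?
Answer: 0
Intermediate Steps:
S = 1
g = 1
x(V, R) = (-4 + V)/(3 + R)
P(N) = -N (P(N) = (-2 + 1)*N = -N)
(6*x(5, -5))*P(0) = (6*((-4 + 5)/(3 - 5)))*(-1*0) = (6*(1/(-2)))*0 = (6*(-1/2*1))*0 = (6*(-1/2))*0 = -3*0 = 0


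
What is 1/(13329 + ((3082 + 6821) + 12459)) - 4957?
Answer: -176920286/35691 ≈ -4957.0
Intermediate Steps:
1/(13329 + ((3082 + 6821) + 12459)) - 4957 = 1/(13329 + (9903 + 12459)) - 4957 = 1/(13329 + 22362) - 4957 = 1/35691 - 4957 = -176920286/35691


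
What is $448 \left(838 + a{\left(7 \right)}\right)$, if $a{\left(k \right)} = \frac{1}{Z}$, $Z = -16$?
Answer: $375396$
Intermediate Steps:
$a{\left(k \right)} = - \frac{1}{16}$ ($a{\left(k \right)} = \frac{1}{-16} = - \frac{1}{16}$)
$448 \left(838 + a{\left(7 \right)}\right) = 448 \left(838 - \frac{1}{16}\right) = 448 \cdot \frac{13407}{16} = 375396$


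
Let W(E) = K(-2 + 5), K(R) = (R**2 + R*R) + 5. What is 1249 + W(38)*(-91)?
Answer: -844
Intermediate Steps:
K(R) = 5 + 2*R**2 (K(R) = (R**2 + R**2) + 5 = 2*R**2 + 5 = 5 + 2*R**2)
W(E) = 23 (W(E) = 5 + 2*(-2 + 5)**2 = 5 + 2*3**2 = 5 + 2*9 = 5 + 18 = 23)
1249 + W(38)*(-91) = 1249 + 23*(-91) = 1249 - 2093 = -844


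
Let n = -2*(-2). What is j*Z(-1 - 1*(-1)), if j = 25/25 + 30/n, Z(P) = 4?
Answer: 34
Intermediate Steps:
n = 4
j = 17/2 (j = 25/25 + 30/4 = 25*(1/25) + 30*(¼) = 1 + 15/2 = 17/2 ≈ 8.5000)
j*Z(-1 - 1*(-1)) = (17/2)*4 = 34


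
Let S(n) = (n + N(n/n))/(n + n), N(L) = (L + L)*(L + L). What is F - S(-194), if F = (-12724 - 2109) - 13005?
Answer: -5400667/194 ≈ -27839.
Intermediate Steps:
N(L) = 4*L² (N(L) = (2*L)*(2*L) = 4*L²)
S(n) = (4 + n)/(2*n) (S(n) = (n + 4*(n/n)²)/(n + n) = (n + 4*1²)/((2*n)) = (n + 4*1)*(1/(2*n)) = (n + 4)*(1/(2*n)) = (4 + n)*(1/(2*n)) = (4 + n)/(2*n))
F = -27838 (F = -14833 - 13005 = -27838)
F - S(-194) = -27838 - (4 - 194)/(2*(-194)) = -27838 - (-1)*(-190)/(2*194) = -27838 - 1*95/194 = -27838 - 95/194 = -5400667/194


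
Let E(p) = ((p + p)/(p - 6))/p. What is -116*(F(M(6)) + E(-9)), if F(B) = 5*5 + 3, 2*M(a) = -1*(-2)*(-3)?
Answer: -48488/15 ≈ -3232.5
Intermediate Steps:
E(p) = 2/(-6 + p) (E(p) = ((2*p)/(-6 + p))/p = (2*p/(-6 + p))/p = 2/(-6 + p))
M(a) = -3 (M(a) = (-1*(-2)*(-3))/2 = (2*(-3))/2 = (1/2)*(-6) = -3)
F(B) = 28 (F(B) = 25 + 3 = 28)
-116*(F(M(6)) + E(-9)) = -116*(28 + 2/(-6 - 9)) = -116*(28 + 2/(-15)) = -116*(28 + 2*(-1/15)) = -116*(28 - 2/15) = -116*418/15 = -48488/15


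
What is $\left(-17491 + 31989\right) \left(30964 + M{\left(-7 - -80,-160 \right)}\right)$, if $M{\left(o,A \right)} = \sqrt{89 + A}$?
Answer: $448916072 + 14498 i \sqrt{71} \approx 4.4892 \cdot 10^{8} + 1.2216 \cdot 10^{5} i$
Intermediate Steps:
$\left(-17491 + 31989\right) \left(30964 + M{\left(-7 - -80,-160 \right)}\right) = \left(-17491 + 31989\right) \left(30964 + \sqrt{89 - 160}\right) = 14498 \left(30964 + \sqrt{-71}\right) = 14498 \left(30964 + i \sqrt{71}\right) = 448916072 + 14498 i \sqrt{71}$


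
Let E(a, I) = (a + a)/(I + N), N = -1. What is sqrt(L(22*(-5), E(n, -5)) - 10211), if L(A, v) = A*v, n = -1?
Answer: I*sqrt(92229)/3 ≈ 101.23*I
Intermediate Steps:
E(a, I) = 2*a/(-1 + I) (E(a, I) = (a + a)/(I - 1) = (2*a)/(-1 + I) = 2*a/(-1 + I))
sqrt(L(22*(-5), E(n, -5)) - 10211) = sqrt((22*(-5))*(2*(-1)/(-1 - 5)) - 10211) = sqrt(-220*(-1)/(-6) - 10211) = sqrt(-220*(-1)*(-1)/6 - 10211) = sqrt(-110*1/3 - 10211) = sqrt(-110/3 - 10211) = sqrt(-30743/3) = I*sqrt(92229)/3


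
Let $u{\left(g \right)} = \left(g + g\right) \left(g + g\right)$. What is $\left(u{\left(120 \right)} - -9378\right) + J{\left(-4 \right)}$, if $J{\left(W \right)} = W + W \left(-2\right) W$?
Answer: $66942$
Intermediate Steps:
$u{\left(g \right)} = 4 g^{2}$ ($u{\left(g \right)} = 2 g 2 g = 4 g^{2}$)
$J{\left(W \right)} = W - 2 W^{2}$ ($J{\left(W \right)} = W + - 2 W W = W - 2 W^{2}$)
$\left(u{\left(120 \right)} - -9378\right) + J{\left(-4 \right)} = \left(4 \cdot 120^{2} - -9378\right) - 4 \left(1 - -8\right) = \left(4 \cdot 14400 + 9378\right) - 4 \left(1 + 8\right) = \left(57600 + 9378\right) - 36 = 66978 - 36 = 66942$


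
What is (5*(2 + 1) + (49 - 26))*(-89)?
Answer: -3382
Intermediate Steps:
(5*(2 + 1) + (49 - 26))*(-89) = (5*3 + 23)*(-89) = (15 + 23)*(-89) = 38*(-89) = -3382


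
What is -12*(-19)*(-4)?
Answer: -912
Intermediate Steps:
-12*(-19)*(-4) = 228*(-4) = -912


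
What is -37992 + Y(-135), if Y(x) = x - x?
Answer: -37992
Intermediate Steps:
Y(x) = 0
-37992 + Y(-135) = -37992 + 0 = -37992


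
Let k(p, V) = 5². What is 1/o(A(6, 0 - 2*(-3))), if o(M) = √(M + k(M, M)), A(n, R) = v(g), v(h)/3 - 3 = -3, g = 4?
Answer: ⅕ ≈ 0.20000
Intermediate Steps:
v(h) = 0 (v(h) = 9 + 3*(-3) = 9 - 9 = 0)
k(p, V) = 25
A(n, R) = 0
o(M) = √(25 + M) (o(M) = √(M + 25) = √(25 + M))
1/o(A(6, 0 - 2*(-3))) = 1/(√(25 + 0)) = 1/(√25) = 1/5 = ⅕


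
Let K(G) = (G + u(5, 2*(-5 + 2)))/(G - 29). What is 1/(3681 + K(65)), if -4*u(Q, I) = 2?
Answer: 24/88387 ≈ 0.00027153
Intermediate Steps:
u(Q, I) = -½ (u(Q, I) = -¼*2 = -½)
K(G) = (-½ + G)/(-29 + G) (K(G) = (G - ½)/(G - 29) = (-½ + G)/(-29 + G))
1/(3681 + K(65)) = 1/(3681 + (-½ + 65)/(-29 + 65)) = 1/(3681 + (129/2)/36) = 1/(3681 + (1/36)*(129/2)) = 1/(3681 + 43/24) = 1/(88387/24) = 24/88387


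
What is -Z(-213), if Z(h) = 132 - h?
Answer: -345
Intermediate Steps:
-Z(-213) = -(132 - 1*(-213)) = -(132 + 213) = -1*345 = -345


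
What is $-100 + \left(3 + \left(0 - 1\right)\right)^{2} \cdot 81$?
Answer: $224$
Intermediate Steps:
$-100 + \left(3 + \left(0 - 1\right)\right)^{2} \cdot 81 = -100 + \left(3 - 1\right)^{2} \cdot 81 = -100 + 2^{2} \cdot 81 = -100 + 4 \cdot 81 = -100 + 324 = 224$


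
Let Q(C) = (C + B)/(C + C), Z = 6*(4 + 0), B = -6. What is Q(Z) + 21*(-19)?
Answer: -3189/8 ≈ -398.63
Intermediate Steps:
Z = 24 (Z = 6*4 = 24)
Q(C) = (-6 + C)/(2*C) (Q(C) = (C - 6)/(C + C) = (-6 + C)/((2*C)) = (-6 + C)*(1/(2*C)) = (-6 + C)/(2*C))
Q(Z) + 21*(-19) = (½)*(-6 + 24)/24 + 21*(-19) = (½)*(1/24)*18 - 399 = 3/8 - 399 = -3189/8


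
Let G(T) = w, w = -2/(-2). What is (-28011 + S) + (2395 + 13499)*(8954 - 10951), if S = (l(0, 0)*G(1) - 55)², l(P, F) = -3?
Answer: -31764965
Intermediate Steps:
w = 1 (w = -2*(-½) = 1)
G(T) = 1
S = 3364 (S = (-3*1 - 55)² = (-3 - 55)² = (-58)² = 3364)
(-28011 + S) + (2395 + 13499)*(8954 - 10951) = (-28011 + 3364) + (2395 + 13499)*(8954 - 10951) = -24647 + 15894*(-1997) = -24647 - 31740318 = -31764965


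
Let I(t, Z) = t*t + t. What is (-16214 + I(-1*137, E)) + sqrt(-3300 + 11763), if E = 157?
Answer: 2418 + sqrt(8463) ≈ 2510.0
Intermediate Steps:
I(t, Z) = t + t**2 (I(t, Z) = t**2 + t = t + t**2)
(-16214 + I(-1*137, E)) + sqrt(-3300 + 11763) = (-16214 + (-1*137)*(1 - 1*137)) + sqrt(-3300 + 11763) = (-16214 - 137*(1 - 137)) + sqrt(8463) = (-16214 - 137*(-136)) + sqrt(8463) = (-16214 + 18632) + sqrt(8463) = 2418 + sqrt(8463)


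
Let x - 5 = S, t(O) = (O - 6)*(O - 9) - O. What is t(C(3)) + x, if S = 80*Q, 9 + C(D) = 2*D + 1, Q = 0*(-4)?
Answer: 95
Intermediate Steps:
Q = 0
C(D) = -8 + 2*D (C(D) = -9 + (2*D + 1) = -9 + (1 + 2*D) = -8 + 2*D)
t(O) = -O + (-9 + O)*(-6 + O) (t(O) = (-6 + O)*(-9 + O) - O = (-9 + O)*(-6 + O) - O = -O + (-9 + O)*(-6 + O))
S = 0 (S = 80*0 = 0)
x = 5 (x = 5 + 0 = 5)
t(C(3)) + x = (54 + (-8 + 2*3)² - 16*(-8 + 2*3)) + 5 = (54 + (-8 + 6)² - 16*(-8 + 6)) + 5 = (54 + (-2)² - 16*(-2)) + 5 = (54 + 4 + 32) + 5 = 90 + 5 = 95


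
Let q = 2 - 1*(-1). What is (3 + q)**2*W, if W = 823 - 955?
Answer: -4752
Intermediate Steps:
q = 3 (q = 2 + 1 = 3)
W = -132
(3 + q)**2*W = (3 + 3)**2*(-132) = 6**2*(-132) = 36*(-132) = -4752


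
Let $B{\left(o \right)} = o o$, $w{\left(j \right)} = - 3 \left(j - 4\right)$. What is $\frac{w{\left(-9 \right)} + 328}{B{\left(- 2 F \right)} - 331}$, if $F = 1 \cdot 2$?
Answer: $- \frac{367}{315} \approx -1.1651$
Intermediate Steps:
$F = 2$
$w{\left(j \right)} = 12 - 3 j$ ($w{\left(j \right)} = - 3 \left(-4 + j\right) = 12 - 3 j$)
$B{\left(o \right)} = o^{2}$
$\frac{w{\left(-9 \right)} + 328}{B{\left(- 2 F \right)} - 331} = \frac{\left(12 - -27\right) + 328}{\left(\left(-2\right) 2\right)^{2} - 331} = \frac{\left(12 + 27\right) + 328}{\left(-4\right)^{2} - 331} = \frac{39 + 328}{16 - 331} = \frac{367}{-315} = 367 \left(- \frac{1}{315}\right) = - \frac{367}{315}$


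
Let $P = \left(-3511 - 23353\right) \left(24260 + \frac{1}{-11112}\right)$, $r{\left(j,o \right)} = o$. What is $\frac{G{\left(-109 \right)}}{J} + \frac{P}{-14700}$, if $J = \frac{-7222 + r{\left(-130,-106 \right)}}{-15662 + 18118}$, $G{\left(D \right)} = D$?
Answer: $\frac{29638680930869}{667970100} \approx 44371.0$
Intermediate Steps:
$P = - \frac{905239965602}{1389}$ ($P = - 26864 \left(24260 - \frac{1}{11112}\right) = \left(-26864\right) \frac{269577119}{11112} = - \frac{905239965602}{1389} \approx -6.5172 \cdot 10^{8}$)
$J = - \frac{916}{307}$ ($J = \frac{-7222 - 106}{-15662 + 18118} = - \frac{7328}{2456} = \left(-7328\right) \frac{1}{2456} = - \frac{916}{307} \approx -2.9837$)
$\frac{G{\left(-109 \right)}}{J} + \frac{P}{-14700} = - \frac{109}{- \frac{916}{307}} - \frac{905239965602}{1389 \left(-14700\right)} = \left(-109\right) \left(- \frac{307}{916}\right) - - \frac{64659997543}{1458450} = \frac{33463}{916} + \frac{64659997543}{1458450} = \frac{29638680930869}{667970100}$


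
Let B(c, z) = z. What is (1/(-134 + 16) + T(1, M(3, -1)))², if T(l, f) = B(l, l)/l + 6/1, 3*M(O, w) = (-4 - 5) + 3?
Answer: 680625/13924 ≈ 48.881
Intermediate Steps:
M(O, w) = -2 (M(O, w) = ((-4 - 5) + 3)/3 = (-9 + 3)/3 = (⅓)*(-6) = -2)
T(l, f) = 7 (T(l, f) = l/l + 6/1 = 1 + 6*1 = 1 + 6 = 7)
(1/(-134 + 16) + T(1, M(3, -1)))² = (1/(-134 + 16) + 7)² = (1/(-118) + 7)² = (-1/118 + 7)² = (825/118)² = 680625/13924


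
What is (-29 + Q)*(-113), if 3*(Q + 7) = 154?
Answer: -5198/3 ≈ -1732.7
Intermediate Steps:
Q = 133/3 (Q = -7 + (⅓)*154 = -7 + 154/3 = 133/3 ≈ 44.333)
(-29 + Q)*(-113) = (-29 + 133/3)*(-113) = (46/3)*(-113) = -5198/3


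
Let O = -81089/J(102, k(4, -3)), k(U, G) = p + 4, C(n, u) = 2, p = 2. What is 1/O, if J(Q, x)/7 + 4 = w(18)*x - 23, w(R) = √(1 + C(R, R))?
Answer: 189/81089 - 42*√3/81089 ≈ 0.0014337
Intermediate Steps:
w(R) = √3 (w(R) = √(1 + 2) = √3)
k(U, G) = 6 (k(U, G) = 2 + 4 = 6)
J(Q, x) = -189 + 7*x*√3 (J(Q, x) = -28 + 7*(√3*x - 23) = -28 + 7*(x*√3 - 23) = -28 + 7*(-23 + x*√3) = -28 + (-161 + 7*x*√3) = -189 + 7*x*√3)
O = -81089/(-189 + 42*√3) (O = -81089/(-189 + 7*6*√3) = -81089/(-189 + 42*√3) ≈ 697.52)
1/O = 1/(81089/161 + 162178*√3/1449)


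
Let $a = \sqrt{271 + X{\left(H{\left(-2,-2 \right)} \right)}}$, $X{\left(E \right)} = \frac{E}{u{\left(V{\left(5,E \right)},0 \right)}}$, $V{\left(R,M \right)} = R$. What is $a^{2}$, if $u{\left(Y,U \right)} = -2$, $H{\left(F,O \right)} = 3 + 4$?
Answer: $\frac{535}{2} \approx 267.5$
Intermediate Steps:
$H{\left(F,O \right)} = 7$
$X{\left(E \right)} = - \frac{E}{2}$ ($X{\left(E \right)} = \frac{E}{-2} = E \left(- \frac{1}{2}\right) = - \frac{E}{2}$)
$a = \frac{\sqrt{1070}}{2}$ ($a = \sqrt{271 - \frac{7}{2}} = \sqrt{\frac{535}{2}} = \frac{\sqrt{1070}}{2} \approx 16.355$)
$a^{2} = \left(\frac{\sqrt{1070}}{2}\right)^{2} = \frac{535}{2}$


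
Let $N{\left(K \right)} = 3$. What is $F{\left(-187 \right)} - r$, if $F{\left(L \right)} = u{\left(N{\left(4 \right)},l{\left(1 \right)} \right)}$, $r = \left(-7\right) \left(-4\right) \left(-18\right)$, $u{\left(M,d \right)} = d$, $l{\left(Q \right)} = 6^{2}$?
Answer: $540$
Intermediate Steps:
$l{\left(Q \right)} = 36$
$r = -504$ ($r = 28 \left(-18\right) = -504$)
$F{\left(L \right)} = 36$
$F{\left(-187 \right)} - r = 36 - -504 = 36 + 504 = 540$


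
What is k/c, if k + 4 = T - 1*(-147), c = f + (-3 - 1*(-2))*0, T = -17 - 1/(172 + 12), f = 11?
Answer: 23183/2024 ≈ 11.454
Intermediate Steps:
T = -3129/184 (T = -17 - 1/184 = -3129/184 ≈ -17.005)
c = 11 (c = 11 + (-3 - 1*(-2))*0 = 11 + (-3 + 2)*0 = 11 - 1*0 = 11 + 0 = 11)
k = 23183/184 (k = -4 + (-3129/184 - 1*(-147)) = -4 + (-3129/184 + 147) = -4 + 23919/184 = 23183/184 ≈ 125.99)
k/c = (23183/184)/11 = (23183/184)*(1/11) = 23183/2024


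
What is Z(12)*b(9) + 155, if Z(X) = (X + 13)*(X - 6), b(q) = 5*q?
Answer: 6905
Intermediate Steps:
Z(X) = (-6 + X)*(13 + X) (Z(X) = (13 + X)*(-6 + X) = (-6 + X)*(13 + X))
Z(12)*b(9) + 155 = (-78 + 12² + 7*12)*(5*9) + 155 = (-78 + 144 + 84)*45 + 155 = 150*45 + 155 = 6750 + 155 = 6905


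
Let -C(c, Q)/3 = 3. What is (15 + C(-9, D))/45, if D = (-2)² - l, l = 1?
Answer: 2/15 ≈ 0.13333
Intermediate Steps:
D = 3 (D = (-2)² - 1*1 = 4 - 1 = 3)
C(c, Q) = -9 (C(c, Q) = -3*3 = -9)
(15 + C(-9, D))/45 = (15 - 9)/45 = (1/45)*6 = 2/15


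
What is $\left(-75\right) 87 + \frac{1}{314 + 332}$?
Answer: $- \frac{4215149}{646} \approx -6525.0$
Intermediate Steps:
$\left(-75\right) 87 + \frac{1}{314 + 332} = -6525 + \frac{1}{646} = - \frac{4215149}{646}$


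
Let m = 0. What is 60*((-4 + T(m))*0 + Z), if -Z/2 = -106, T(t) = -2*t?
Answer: 12720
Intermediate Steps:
Z = 212 (Z = -2*(-106) = 212)
60*((-4 + T(m))*0 + Z) = 60*((-4 - 2*0)*0 + 212) = 60*((-4 + 0)*0 + 212) = 60*(-4*0 + 212) = 60*(0 + 212) = 60*212 = 12720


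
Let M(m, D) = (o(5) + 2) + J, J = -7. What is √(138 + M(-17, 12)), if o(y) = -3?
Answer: √130 ≈ 11.402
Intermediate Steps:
M(m, D) = -8 (M(m, D) = (-3 + 2) - 7 = -1 - 7 = -8)
√(138 + M(-17, 12)) = √(138 - 8) = √130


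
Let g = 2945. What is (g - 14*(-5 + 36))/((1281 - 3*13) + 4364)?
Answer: 2511/5606 ≈ 0.44791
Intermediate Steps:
(g - 14*(-5 + 36))/((1281 - 3*13) + 4364) = (2945 - 14*(-5 + 36))/((1281 - 3*13) + 4364) = (2945 - 14*31)/((1281 - 1*39) + 4364) = (2945 - 434)/((1281 - 39) + 4364) = 2511/(1242 + 4364) = 2511/5606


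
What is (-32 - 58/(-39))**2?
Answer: 1416100/1521 ≈ 931.03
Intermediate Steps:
(-32 - 58/(-39))**2 = (-32 - 58*(-1/39))**2 = (-32 + 58/39)**2 = (-1190/39)**2 = 1416100/1521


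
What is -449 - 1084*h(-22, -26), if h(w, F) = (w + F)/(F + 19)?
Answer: -55175/7 ≈ -7882.1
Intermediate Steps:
h(w, F) = (F + w)/(19 + F)
-449 - 1084*h(-22, -26) = -449 - 1084*(-26 - 22)/(19 - 26) = -449 - 1084*(-48)/(-7) = -449 - (-1084)*(-48)/7 = -449 - 1084*48/7 = -449 - 52032/7 = -55175/7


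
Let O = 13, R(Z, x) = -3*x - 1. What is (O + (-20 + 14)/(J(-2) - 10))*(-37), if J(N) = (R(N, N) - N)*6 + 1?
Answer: -5217/11 ≈ -474.27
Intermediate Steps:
R(Z, x) = -1 - 3*x
J(N) = -5 - 24*N (J(N) = ((-1 - 3*N) - N)*6 + 1 = (-1 - 4*N)*6 + 1 = (-6 - 24*N) + 1 = -5 - 24*N)
(O + (-20 + 14)/(J(-2) - 10))*(-37) = (13 + (-20 + 14)/((-5 - 24*(-2)) - 10))*(-37) = (13 - 6/((-5 + 48) - 10))*(-37) = (13 - 6/(43 - 10))*(-37) = (13 - 6/33)*(-37) = (13 - 6*1/33)*(-37) = (13 - 2/11)*(-37) = (141/11)*(-37) = -5217/11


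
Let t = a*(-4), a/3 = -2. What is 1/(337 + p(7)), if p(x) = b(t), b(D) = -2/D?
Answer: 12/4043 ≈ 0.0029681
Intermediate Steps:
a = -6 (a = 3*(-2) = -6)
t = 24 (t = -6*(-4) = 24)
p(x) = -1/12 (p(x) = -2/24 = -2*1/24 = -1/12)
1/(337 + p(7)) = 1/(337 - 1/12) = 1/(4043/12) = 12/4043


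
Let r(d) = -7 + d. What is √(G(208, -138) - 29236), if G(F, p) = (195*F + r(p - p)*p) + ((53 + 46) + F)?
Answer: √12597 ≈ 112.24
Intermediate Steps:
G(F, p) = 99 - 7*p + 196*F (G(F, p) = (195*F + (-7 + (p - p))*p) + ((53 + 46) + F) = (195*F + (-7 + 0)*p) + (99 + F) = (195*F - 7*p) + (99 + F) = (-7*p + 195*F) + (99 + F) = 99 - 7*p + 196*F)
√(G(208, -138) - 29236) = √((99 - 7*(-138) + 196*208) - 29236) = √((99 + 966 + 40768) - 29236) = √(41833 - 29236) = √12597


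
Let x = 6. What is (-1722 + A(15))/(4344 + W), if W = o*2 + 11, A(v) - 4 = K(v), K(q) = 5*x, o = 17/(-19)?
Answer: -32072/82711 ≈ -0.38776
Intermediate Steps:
o = -17/19 (o = 17*(-1/19) = -17/19 ≈ -0.89474)
K(q) = 30 (K(q) = 5*6 = 30)
A(v) = 34 (A(v) = 4 + 30 = 34)
W = 175/19 (W = -17/19*2 + 11 = -34/19 + 11 = 175/19 ≈ 9.2105)
(-1722 + A(15))/(4344 + W) = (-1722 + 34)/(4344 + 175/19) = -1688/82711/19 = -1688*19/82711 = -32072/82711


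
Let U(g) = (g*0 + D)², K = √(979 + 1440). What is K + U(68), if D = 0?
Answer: √2419 ≈ 49.183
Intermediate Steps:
K = √2419 ≈ 49.183
U(g) = 0 (U(g) = (g*0 + 0)² = (0 + 0)² = 0² = 0)
K + U(68) = √2419 + 0 = √2419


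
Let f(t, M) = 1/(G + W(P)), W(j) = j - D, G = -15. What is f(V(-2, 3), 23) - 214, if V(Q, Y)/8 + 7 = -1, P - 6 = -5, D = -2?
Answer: -2569/12 ≈ -214.08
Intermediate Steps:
P = 1 (P = 6 - 5 = 1)
W(j) = 2 + j (W(j) = j - 1*(-2) = j + 2 = 2 + j)
V(Q, Y) = -64 (V(Q, Y) = -56 + 8*(-1) = -56 - 8 = -64)
f(t, M) = -1/12 (f(t, M) = 1/(-15 + (2 + 1)) = 1/(-15 + 3) = 1/(-12) = -1/12)
f(V(-2, 3), 23) - 214 = -1/12 - 214 = -2569/12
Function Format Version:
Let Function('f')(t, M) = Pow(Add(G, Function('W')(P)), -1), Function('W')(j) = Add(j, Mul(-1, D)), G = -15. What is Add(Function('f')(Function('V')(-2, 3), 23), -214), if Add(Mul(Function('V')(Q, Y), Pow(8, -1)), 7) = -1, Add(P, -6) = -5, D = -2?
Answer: Rational(-2569, 12) ≈ -214.08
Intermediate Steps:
P = 1 (P = Add(6, -5) = 1)
Function('W')(j) = Add(2, j) (Function('W')(j) = Add(j, Mul(-1, -2)) = Add(j, 2) = Add(2, j))
Function('V')(Q, Y) = -64 (Function('V')(Q, Y) = Add(-56, Mul(8, -1)) = Add(-56, -8) = -64)
Function('f')(t, M) = Rational(-1, 12) (Function('f')(t, M) = Pow(Add(-15, Add(2, 1)), -1) = Pow(Add(-15, 3), -1) = Pow(-12, -1) = Rational(-1, 12))
Add(Function('f')(Function('V')(-2, 3), 23), -214) = Add(Rational(-1, 12), -214) = Rational(-2569, 12)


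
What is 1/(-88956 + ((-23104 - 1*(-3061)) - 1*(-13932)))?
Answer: -1/95067 ≈ -1.0519e-5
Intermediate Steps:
1/(-88956 + ((-23104 - 1*(-3061)) - 1*(-13932))) = 1/(-88956 + ((-23104 + 3061) + 13932)) = 1/(-88956 + (-20043 + 13932)) = 1/(-88956 - 6111) = 1/(-95067) = -1/95067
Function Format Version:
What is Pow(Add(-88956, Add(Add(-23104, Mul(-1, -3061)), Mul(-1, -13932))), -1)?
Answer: Rational(-1, 95067) ≈ -1.0519e-5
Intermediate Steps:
Pow(Add(-88956, Add(Add(-23104, Mul(-1, -3061)), Mul(-1, -13932))), -1) = Pow(Add(-88956, Add(Add(-23104, 3061), 13932)), -1) = Pow(Add(-88956, Add(-20043, 13932)), -1) = Pow(Add(-88956, -6111), -1) = Pow(-95067, -1) = Rational(-1, 95067)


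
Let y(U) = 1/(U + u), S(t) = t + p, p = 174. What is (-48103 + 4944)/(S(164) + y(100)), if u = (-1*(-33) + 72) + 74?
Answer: -12041361/94303 ≈ -127.69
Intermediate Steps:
u = 179 (u = (33 + 72) + 74 = 105 + 74 = 179)
S(t) = 174 + t (S(t) = t + 174 = 174 + t)
y(U) = 1/(179 + U) (y(U) = 1/(U + 179) = 1/(179 + U))
(-48103 + 4944)/(S(164) + y(100)) = (-48103 + 4944)/((174 + 164) + 1/(179 + 100)) = -43159/(338 + 1/279) = -43159/94303/279 = -43159*279/94303 = -12041361/94303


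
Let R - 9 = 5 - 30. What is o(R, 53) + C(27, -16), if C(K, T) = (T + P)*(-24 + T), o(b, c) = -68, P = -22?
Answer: 1452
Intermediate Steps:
R = -16 (R = 9 + (5 - 30) = 9 - 25 = -16)
C(K, T) = (-24 + T)*(-22 + T) (C(K, T) = (T - 22)*(-24 + T) = (-22 + T)*(-24 + T) = (-24 + T)*(-22 + T))
o(R, 53) + C(27, -16) = -68 + (528 + (-16)**2 - 46*(-16)) = -68 + (528 + 256 + 736) = -68 + 1520 = 1452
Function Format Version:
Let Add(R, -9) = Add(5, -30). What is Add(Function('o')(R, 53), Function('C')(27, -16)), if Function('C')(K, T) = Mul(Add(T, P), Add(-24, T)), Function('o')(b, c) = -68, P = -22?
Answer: 1452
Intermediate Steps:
R = -16 (R = Add(9, Add(5, -30)) = Add(9, -25) = -16)
Function('C')(K, T) = Mul(Add(-24, T), Add(-22, T)) (Function('C')(K, T) = Mul(Add(T, -22), Add(-24, T)) = Mul(Add(-22, T), Add(-24, T)) = Mul(Add(-24, T), Add(-22, T)))
Add(Function('o')(R, 53), Function('C')(27, -16)) = Add(-68, Add(528, Pow(-16, 2), Mul(-46, -16))) = Add(-68, Add(528, 256, 736)) = Add(-68, 1520) = 1452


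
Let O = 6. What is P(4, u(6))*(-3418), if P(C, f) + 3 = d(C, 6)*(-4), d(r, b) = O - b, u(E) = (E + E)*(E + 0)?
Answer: 10254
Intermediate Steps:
u(E) = 2*E**2 (u(E) = (2*E)*E = 2*E**2)
d(r, b) = 6 - b
P(C, f) = -3 (P(C, f) = -3 + (6 - 1*6)*(-4) = -3 + (6 - 6)*(-4) = -3 + 0*(-4) = -3 + 0 = -3)
P(4, u(6))*(-3418) = -3*(-3418) = 10254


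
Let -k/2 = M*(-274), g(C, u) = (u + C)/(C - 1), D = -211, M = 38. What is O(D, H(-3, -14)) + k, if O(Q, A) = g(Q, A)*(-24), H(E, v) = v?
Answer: 1102322/53 ≈ 20799.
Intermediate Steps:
g(C, u) = (C + u)/(-1 + C)
O(Q, A) = -24*(A + Q)/(-1 + Q) (O(Q, A) = ((Q + A)/(-1 + Q))*(-24) = ((A + Q)/(-1 + Q))*(-24) = -24*(A + Q)/(-1 + Q))
k = 20824 (k = -76*(-274) = -2*(-10412) = 20824)
O(D, H(-3, -14)) + k = 24*(-1*(-14) - 1*(-211))/(-1 - 211) + 20824 = 24*(14 + 211)/(-212) + 20824 = 24*(-1/212)*225 + 20824 = -1350/53 + 20824 = 1102322/53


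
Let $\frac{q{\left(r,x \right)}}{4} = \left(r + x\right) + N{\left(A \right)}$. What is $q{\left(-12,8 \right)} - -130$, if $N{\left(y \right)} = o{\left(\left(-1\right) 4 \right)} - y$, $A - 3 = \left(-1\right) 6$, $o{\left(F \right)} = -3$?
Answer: $114$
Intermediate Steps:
$A = -3$ ($A = 3 - 6 = -3$)
$N{\left(y \right)} = -3 - y$
$q{\left(r,x \right)} = 4 r + 4 x$ ($q{\left(r,x \right)} = 4 \left(\left(r + x\right) - 0\right) = 4 \left(\left(r + x\right) + \left(-3 + 3\right)\right) = 4 \left(\left(r + x\right) + 0\right) = 4 \left(r + x\right) = 4 r + 4 x$)
$q{\left(-12,8 \right)} - -130 = \left(4 \left(-12\right) + 4 \cdot 8\right) - -130 = \left(-48 + 32\right) + 130 = -16 + 130 = 114$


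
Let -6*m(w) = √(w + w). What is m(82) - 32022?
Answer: -32022 - √41/3 ≈ -32024.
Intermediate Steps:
m(w) = -√2*√w/6 (m(w) = -√(w + w)/6 = -√2*√w/6)
m(82) - 32022 = -√2*√82/6 - 32022 = -√41/3 - 32022 = -32022 - √41/3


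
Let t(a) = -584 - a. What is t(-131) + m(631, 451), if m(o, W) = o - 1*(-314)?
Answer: 492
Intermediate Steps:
m(o, W) = 314 + o (m(o, W) = o + 314 = 314 + o)
t(-131) + m(631, 451) = (-584 - 1*(-131)) + (314 + 631) = (-584 + 131) + 945 = -453 + 945 = 492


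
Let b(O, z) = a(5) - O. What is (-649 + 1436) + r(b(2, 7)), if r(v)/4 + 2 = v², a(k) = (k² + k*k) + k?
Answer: 12015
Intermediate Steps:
a(k) = k + 2*k² (a(k) = (k² + k²) + k = 2*k² + k = k + 2*k²)
b(O, z) = 55 - O (b(O, z) = 5*(1 + 2*5) - O = 5*(1 + 10) - O = 5*11 - O = 55 - O)
r(v) = -8 + 4*v²
(-649 + 1436) + r(b(2, 7)) = (-649 + 1436) + (-8 + 4*(55 - 1*2)²) = 787 + (-8 + 4*(55 - 2)²) = 787 + (-8 + 4*53²) = 787 + (-8 + 4*2809) = 787 + (-8 + 11236) = 787 + 11228 = 12015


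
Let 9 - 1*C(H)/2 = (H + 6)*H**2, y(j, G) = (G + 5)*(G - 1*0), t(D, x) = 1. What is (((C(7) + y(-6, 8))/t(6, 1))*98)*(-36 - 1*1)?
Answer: 4177152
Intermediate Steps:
y(j, G) = G*(5 + G) (y(j, G) = (5 + G)*(G + 0) = (5 + G)*G = G*(5 + G))
C(H) = 18 - 2*H**2*(6 + H) (C(H) = 18 - 2*(H + 6)*H**2 = 18 - 2*(6 + H)*H**2 = 18 - 2*H**2*(6 + H))
(((C(7) + y(-6, 8))/t(6, 1))*98)*(-36 - 1*1) = ((((18 - 12*7**2 - 2*7**3) + 8*(5 + 8))/1)*98)*(-36 - 1*1) = ((((18 - 12*49 - 2*343) + 8*13)*1)*98)*(-36 - 1) = ((((18 - 588 - 686) + 104)*1)*98)*(-37) = (((-1256 + 104)*1)*98)*(-37) = (-1152*1*98)*(-37) = -1152*98*(-37) = -112896*(-37) = 4177152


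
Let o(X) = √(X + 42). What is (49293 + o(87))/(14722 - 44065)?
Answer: -16431/9781 - √129/29343 ≈ -1.6803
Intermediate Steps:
o(X) = √(42 + X)
(49293 + o(87))/(14722 - 44065) = (49293 + √(42 + 87))/(14722 - 44065) = (49293 + √129)/(-29343) = (49293 + √129)*(-1/29343) = -16431/9781 - √129/29343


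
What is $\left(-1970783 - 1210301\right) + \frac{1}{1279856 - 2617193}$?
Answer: $- \frac{4254181333309}{1337337} \approx -3.1811 \cdot 10^{6}$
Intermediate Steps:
$\left(-1970783 - 1210301\right) + \frac{1}{1279856 - 2617193} = -3181084 + \frac{1}{-1337337} = -3181084 - \frac{1}{1337337} = - \frac{4254181333309}{1337337}$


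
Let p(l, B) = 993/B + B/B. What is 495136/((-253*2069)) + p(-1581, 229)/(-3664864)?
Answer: -207772718454435/219656652850096 ≈ -0.94590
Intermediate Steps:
p(l, B) = 1 + 993/B (p(l, B) = 993/B + 1 = 1 + 993/B)
495136/((-253*2069)) + p(-1581, 229)/(-3664864) = 495136/((-253*2069)) + ((993 + 229)/229)/(-3664864) = 495136/(-523457) + ((1/229)*1222)*(-1/3664864) = 495136*(-1/523457) + (1222/229)*(-1/3664864) = -495136/523457 - 611/419626928 = -207772718454435/219656652850096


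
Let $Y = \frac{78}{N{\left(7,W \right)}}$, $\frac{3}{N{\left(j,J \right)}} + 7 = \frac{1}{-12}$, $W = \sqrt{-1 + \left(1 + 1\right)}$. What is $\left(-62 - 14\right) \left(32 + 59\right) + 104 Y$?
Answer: $- \frac{78208}{3} \approx -26069.0$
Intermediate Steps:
$W = 1$ ($W = \sqrt{-1 + 2} = \sqrt{1} = 1$)
$N{\left(j,J \right)} = - \frac{36}{85}$ ($N{\left(j,J \right)} = \frac{3}{-7 + \frac{1}{-12}} = \frac{3}{-7 - \frac{1}{12}} = \frac{3}{- \frac{85}{12}} = 3 \left(- \frac{12}{85}\right) = - \frac{36}{85}$)
$Y = - \frac{1105}{6}$ ($Y = \frac{78}{- \frac{36}{85}} = 78 \left(- \frac{85}{36}\right) = - \frac{1105}{6} \approx -184.17$)
$\left(-62 - 14\right) \left(32 + 59\right) + 104 Y = \left(-62 - 14\right) \left(32 + 59\right) + 104 \left(- \frac{1105}{6}\right) = \left(-62 - 14\right) 91 - \frac{57460}{3} = \left(-76\right) 91 - \frac{57460}{3} = -6916 - \frac{57460}{3} = - \frac{78208}{3}$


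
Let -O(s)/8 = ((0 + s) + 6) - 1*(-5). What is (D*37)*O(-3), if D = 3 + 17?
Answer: -47360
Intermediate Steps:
O(s) = -88 - 8*s (O(s) = -8*(((0 + s) + 6) - 1*(-5)) = -8*((s + 6) + 5) = -8*((6 + s) + 5) = -8*(11 + s) = -88 - 8*s)
D = 20
(D*37)*O(-3) = (20*37)*(-88 - 8*(-3)) = 740*(-88 + 24) = 740*(-64) = -47360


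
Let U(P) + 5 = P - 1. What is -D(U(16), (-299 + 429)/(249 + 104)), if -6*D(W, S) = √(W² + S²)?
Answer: 5*√124778/1059 ≈ 1.6678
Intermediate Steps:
U(P) = -6 + P (U(P) = -5 + (P - 1) = -5 + (-1 + P) = -6 + P)
D(W, S) = -√(S² + W²)/6 (D(W, S) = -√(W² + S²)/6 = -√(S² + W²)/6)
-D(U(16), (-299 + 429)/(249 + 104)) = -(-1)*√(((-299 + 429)/(249 + 104))² + (-6 + 16)²)/6 = -(-1)*√((130/353)² + 10²)/6 = -(-1)*√((130*(1/353))² + 100)/6 = -(-1)*√((130/353)² + 100)/6 = -(-1)*√(16900/124609 + 100)/6 = -(-1)*√(12477800/124609)/6 = -(-1)*10*√124778/353/6 = -(-5)*√124778/1059 = 5*√124778/1059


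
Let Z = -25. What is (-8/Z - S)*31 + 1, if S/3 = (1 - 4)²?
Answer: -20652/25 ≈ -826.08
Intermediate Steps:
S = 27 (S = 3*(1 - 4)² = 3*(-3)² = 3*9 = 27)
(-8/Z - S)*31 + 1 = (-8/(-25) - 1*27)*31 + 1 = (-8*(-1/25) - 27)*31 + 1 = (8/25 - 27)*31 + 1 = -667/25*31 + 1 = -20677/25 + 1 = -20652/25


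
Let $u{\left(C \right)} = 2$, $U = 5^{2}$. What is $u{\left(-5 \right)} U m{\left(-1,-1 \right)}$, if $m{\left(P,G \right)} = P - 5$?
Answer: $-300$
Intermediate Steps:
$U = 25$
$m{\left(P,G \right)} = -5 + P$ ($m{\left(P,G \right)} = P - 5 = -5 + P$)
$u{\left(-5 \right)} U m{\left(-1,-1 \right)} = 2 \cdot 25 \left(-5 - 1\right) = 50 \left(-6\right) = -300$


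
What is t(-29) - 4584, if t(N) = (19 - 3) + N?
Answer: -4597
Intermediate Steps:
t(N) = 16 + N
t(-29) - 4584 = (16 - 29) - 4584 = -13 - 4584 = -4597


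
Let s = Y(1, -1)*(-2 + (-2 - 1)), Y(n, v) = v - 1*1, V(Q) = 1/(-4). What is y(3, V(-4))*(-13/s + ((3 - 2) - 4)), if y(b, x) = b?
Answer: -129/10 ≈ -12.900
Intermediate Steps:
V(Q) = -¼
Y(n, v) = -1 + v (Y(n, v) = v - 1 = -1 + v)
s = 10 (s = (-1 - 1)*(-2 + (-2 - 1)) = -2*(-2 - 3) = -2*(-5) = 10)
y(3, V(-4))*(-13/s + ((3 - 2) - 4)) = 3*(-13/10 + ((3 - 2) - 4)) = 3*(-13*⅒ + (1 - 4)) = 3*(-13/10 - 3) = 3*(-43/10) = -129/10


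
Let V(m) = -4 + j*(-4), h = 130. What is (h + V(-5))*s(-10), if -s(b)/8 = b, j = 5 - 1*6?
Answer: 10400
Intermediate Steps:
j = -1 (j = 5 - 6 = -1)
s(b) = -8*b
V(m) = 0 (V(m) = -4 - 1*(-4) = -4 + 4 = 0)
(h + V(-5))*s(-10) = (130 + 0)*(-8*(-10)) = 130*80 = 10400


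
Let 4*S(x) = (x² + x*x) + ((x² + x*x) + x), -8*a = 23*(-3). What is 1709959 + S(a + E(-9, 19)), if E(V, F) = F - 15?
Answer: 109447779/64 ≈ 1.7101e+6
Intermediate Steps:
a = 69/8 (a = -23*(-3)/8 = -⅛*(-69) = 69/8 ≈ 8.6250)
E(V, F) = -15 + F
S(x) = x² + x/4 (S(x) = ((x² + x*x) + ((x² + x*x) + x))/4 = ((x² + x²) + ((x² + x²) + x))/4 = (2*x² + (2*x² + x))/4 = (2*x² + (x + 2*x²))/4 = (x + 4*x²)/4 = x² + x/4)
1709959 + S(a + E(-9, 19)) = 1709959 + (69/8 + (-15 + 19))*(¼ + (69/8 + (-15 + 19))) = 1709959 + (69/8 + 4)*(¼ + (69/8 + 4)) = 1709959 + 101*(¼ + 101/8)/8 = 1709959 + (101/8)*(103/8) = 1709959 + 10403/64 = 109447779/64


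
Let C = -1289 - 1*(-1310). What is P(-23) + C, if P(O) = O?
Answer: -2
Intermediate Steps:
C = 21 (C = -1289 + 1310 = 21)
P(-23) + C = -23 + 21 = -2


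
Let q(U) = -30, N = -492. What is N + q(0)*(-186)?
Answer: 5088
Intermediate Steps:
N + q(0)*(-186) = -492 - 30*(-186) = -492 + 5580 = 5088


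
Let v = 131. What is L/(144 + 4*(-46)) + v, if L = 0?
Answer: 131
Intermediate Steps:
L/(144 + 4*(-46)) + v = 0/(144 + 4*(-46)) + 131 = 0/(144 - 184) + 131 = 0/(-40) + 131 = -1/40*0 + 131 = 0 + 131 = 131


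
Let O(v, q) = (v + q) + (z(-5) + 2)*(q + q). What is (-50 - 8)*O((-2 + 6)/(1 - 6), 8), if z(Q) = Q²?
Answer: -127368/5 ≈ -25474.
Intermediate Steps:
O(v, q) = v + 55*q (O(v, q) = (v + q) + ((-5)² + 2)*(q + q) = (q + v) + (25 + 2)*(2*q) = (q + v) + 27*(2*q) = (q + v) + 54*q = v + 55*q)
(-50 - 8)*O((-2 + 6)/(1 - 6), 8) = (-50 - 8)*((-2 + 6)/(1 - 6) + 55*8) = -58*(4/(-5) + 440) = -58*(4*(-⅕) + 440) = -58*(-⅘ + 440) = -58*2196/5 = -127368/5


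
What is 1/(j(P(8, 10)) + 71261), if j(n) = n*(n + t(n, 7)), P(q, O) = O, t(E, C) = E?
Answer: 1/71461 ≈ 1.3994e-5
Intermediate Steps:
j(n) = 2*n² (j(n) = n*(n + n) = n*(2*n) = 2*n²)
1/(j(P(8, 10)) + 71261) = 1/(2*10² + 71261) = 1/(2*100 + 71261) = 1/(200 + 71261) = 1/71461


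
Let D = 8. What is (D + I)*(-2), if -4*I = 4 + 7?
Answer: -21/2 ≈ -10.500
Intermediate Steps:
I = -11/4 (I = -(4 + 7)/4 = -1/4*11 = -11/4 ≈ -2.7500)
(D + I)*(-2) = (8 - 11/4)*(-2) = (21/4)*(-2) = -21/2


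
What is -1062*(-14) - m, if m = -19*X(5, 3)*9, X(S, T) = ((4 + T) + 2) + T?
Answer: 16920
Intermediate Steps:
X(S, T) = 6 + 2*T (X(S, T) = (6 + T) + T = 6 + 2*T)
m = -2052 (m = -19*(6 + 2*3)*9 = -19*(6 + 6)*9 = -19*12*9 = -228*9 = -2052)
-1062*(-14) - m = -1062*(-14) - 1*(-2052) = 14868 + 2052 = 16920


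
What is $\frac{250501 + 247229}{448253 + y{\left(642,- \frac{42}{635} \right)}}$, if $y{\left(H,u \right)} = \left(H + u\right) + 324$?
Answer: $\frac{316058550}{285254023} \approx 1.108$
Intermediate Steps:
$y{\left(H,u \right)} = 324 + H + u$
$\frac{250501 + 247229}{448253 + y{\left(642,- \frac{42}{635} \right)}} = \frac{250501 + 247229}{448253 + \left(324 + 642 - \frac{42}{635}\right)} = \frac{497730}{448253 + \left(324 + 642 - \frac{42}{635}\right)} = \frac{497730}{448253 + \frac{613368}{635}} = \frac{497730}{\frac{285254023}{635}} = 497730 \cdot \frac{635}{285254023} = \frac{316058550}{285254023}$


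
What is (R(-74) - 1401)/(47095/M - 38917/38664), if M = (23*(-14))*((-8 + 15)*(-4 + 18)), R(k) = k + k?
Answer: 472476438504/762236483 ≈ 619.86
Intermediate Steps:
R(k) = 2*k
M = -31556 (M = -2254*14 = -322*98 = -31556)
(R(-74) - 1401)/(47095/M - 38917/38664) = (2*(-74) - 1401)/(47095/(-31556) - 38917/38664) = (-148 - 1401)/(47095*(-1/31556) - 38917*1/38664) = -1549/(-47095/31556 - 38917/38664) = -1549/(-762236483/305020296) = -1549*(-305020296/762236483) = 472476438504/762236483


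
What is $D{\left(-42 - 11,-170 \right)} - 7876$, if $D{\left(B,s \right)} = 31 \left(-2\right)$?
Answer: $-7938$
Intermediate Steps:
$D{\left(B,s \right)} = -62$
$D{\left(-42 - 11,-170 \right)} - 7876 = -62 - 7876 = -7938$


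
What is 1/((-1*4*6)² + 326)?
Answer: 1/902 ≈ 0.0011086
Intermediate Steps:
1/((-1*4*6)² + 326) = 1/((-4*6)² + 326) = 1/((-24)² + 326) = 1/(576 + 326) = 1/902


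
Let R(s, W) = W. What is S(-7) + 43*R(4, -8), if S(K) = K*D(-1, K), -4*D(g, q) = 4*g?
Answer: -351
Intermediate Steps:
D(g, q) = -g
S(K) = K (S(K) = K*(-1*(-1)) = K*1 = K)
S(-7) + 43*R(4, -8) = -7 + 43*(-8) = -7 - 344 = -351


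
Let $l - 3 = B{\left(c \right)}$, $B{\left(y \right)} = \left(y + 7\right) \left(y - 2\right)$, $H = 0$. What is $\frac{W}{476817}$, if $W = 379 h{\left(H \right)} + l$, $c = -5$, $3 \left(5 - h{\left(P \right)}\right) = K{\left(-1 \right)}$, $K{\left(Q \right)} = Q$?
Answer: $\frac{6031}{1430451} \approx 0.0042161$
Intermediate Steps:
$h{\left(P \right)} = \frac{16}{3}$ ($h{\left(P \right)} = 5 - - \frac{1}{3} = 5 + \frac{1}{3} = \frac{16}{3}$)
$B{\left(y \right)} = \left(-2 + y\right) \left(7 + y\right)$ ($B{\left(y \right)} = \left(7 + y\right) \left(-2 + y\right) = \left(-2 + y\right) \left(7 + y\right)$)
$l = -11$ ($l = 3 + \left(-14 + \left(-5\right)^{2} + 5 \left(-5\right)\right) = 3 - 14 = -11$)
$W = \frac{6031}{3}$ ($W = 379 \cdot \frac{16}{3} - 11 = \frac{6064}{3} - 11 = \frac{6031}{3} \approx 2010.3$)
$\frac{W}{476817} = \frac{6031}{3 \cdot 476817} = \frac{6031}{3} \cdot \frac{1}{476817} = \frac{6031}{1430451}$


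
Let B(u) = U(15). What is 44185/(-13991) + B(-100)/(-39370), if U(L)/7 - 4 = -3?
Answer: -1739661387/550825670 ≈ -3.1583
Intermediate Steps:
U(L) = 7 (U(L) = 28 + 7*(-3) = 28 - 21 = 7)
B(u) = 7
44185/(-13991) + B(-100)/(-39370) = 44185/(-13991) + 7/(-39370) = 44185*(-1/13991) + 7*(-1/39370) = -44185/13991 - 7/39370 = -1739661387/550825670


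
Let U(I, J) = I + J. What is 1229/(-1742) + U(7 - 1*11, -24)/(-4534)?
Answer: -2761755/3949114 ≈ -0.69934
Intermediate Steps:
1229/(-1742) + U(7 - 1*11, -24)/(-4534) = 1229/(-1742) + ((7 - 1*11) - 24)/(-4534) = 1229*(-1/1742) + ((7 - 11) - 24)*(-1/4534) = -1229/1742 + (-4 - 24)*(-1/4534) = -1229/1742 - 28*(-1/4534) = -1229/1742 + 14/2267 = -2761755/3949114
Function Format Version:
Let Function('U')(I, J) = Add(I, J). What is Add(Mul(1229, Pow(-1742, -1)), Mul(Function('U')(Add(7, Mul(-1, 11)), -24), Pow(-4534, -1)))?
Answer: Rational(-2761755, 3949114) ≈ -0.69934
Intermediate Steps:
Add(Mul(1229, Pow(-1742, -1)), Mul(Function('U')(Add(7, Mul(-1, 11)), -24), Pow(-4534, -1))) = Add(Mul(1229, Pow(-1742, -1)), Mul(Add(Add(7, Mul(-1, 11)), -24), Pow(-4534, -1))) = Add(Mul(1229, Rational(-1, 1742)), Mul(Add(Add(7, -11), -24), Rational(-1, 4534))) = Add(Rational(-1229, 1742), Mul(Add(-4, -24), Rational(-1, 4534))) = Add(Rational(-1229, 1742), Mul(-28, Rational(-1, 4534))) = Add(Rational(-1229, 1742), Rational(14, 2267)) = Rational(-2761755, 3949114)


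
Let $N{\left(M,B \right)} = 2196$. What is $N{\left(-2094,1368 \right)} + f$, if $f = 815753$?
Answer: $817949$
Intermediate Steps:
$N{\left(-2094,1368 \right)} + f = 2196 + 815753 = 817949$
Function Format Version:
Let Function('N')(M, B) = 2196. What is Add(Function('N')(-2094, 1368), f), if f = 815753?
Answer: 817949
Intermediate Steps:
Add(Function('N')(-2094, 1368), f) = Add(2196, 815753) = 817949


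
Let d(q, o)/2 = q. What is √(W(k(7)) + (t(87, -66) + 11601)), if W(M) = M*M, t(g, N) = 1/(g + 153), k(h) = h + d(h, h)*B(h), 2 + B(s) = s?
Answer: √63108015/60 ≈ 132.40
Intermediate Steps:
d(q, o) = 2*q
B(s) = -2 + s
k(h) = h + 2*h*(-2 + h) (k(h) = h + (2*h)*(-2 + h) = h + 2*h*(-2 + h))
t(g, N) = 1/(153 + g)
W(M) = M²
√(W(k(7)) + (t(87, -66) + 11601)) = √((7*(-3 + 2*7))² + (1/(153 + 87) + 11601)) = √((7*(-3 + 14))² + (1/240 + 11601)) = √((7*11)² + (1/240 + 11601)) = √(77² + 2784241/240) = √(5929 + 2784241/240) = √(4207201/240) = √63108015/60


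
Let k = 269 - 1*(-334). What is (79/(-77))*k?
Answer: -47637/77 ≈ -618.66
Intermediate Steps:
k = 603 (k = 269 + 334 = 603)
(79/(-77))*k = (79/(-77))*603 = (79*(-1/77))*603 = -79/77*603 = -47637/77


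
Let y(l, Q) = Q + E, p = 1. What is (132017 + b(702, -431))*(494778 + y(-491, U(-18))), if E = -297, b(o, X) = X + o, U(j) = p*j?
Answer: 65411521344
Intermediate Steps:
U(j) = j (U(j) = 1*j = j)
y(l, Q) = -297 + Q (y(l, Q) = Q - 297 = -297 + Q)
(132017 + b(702, -431))*(494778 + y(-491, U(-18))) = (132017 + (-431 + 702))*(494778 + (-297 - 18)) = (132017 + 271)*(494778 - 315) = 132288*494463 = 65411521344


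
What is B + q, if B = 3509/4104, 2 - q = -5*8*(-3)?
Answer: -480763/4104 ≈ -117.15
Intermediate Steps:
q = -118 (q = 2 - (-5*8)*(-3) = 2 - (-40)*(-3) = 2 - 1*120 = 2 - 120 = -118)
B = 3509/4104 (B = 3509*(1/4104) = 3509/4104 ≈ 0.85502)
B + q = 3509/4104 - 118 = -480763/4104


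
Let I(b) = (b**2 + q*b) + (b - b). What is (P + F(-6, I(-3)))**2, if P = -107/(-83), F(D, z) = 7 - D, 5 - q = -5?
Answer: 1406596/6889 ≈ 204.18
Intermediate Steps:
q = 10 (q = 5 - 1*(-5) = 5 + 5 = 10)
I(b) = b**2 + 10*b (I(b) = (b**2 + 10*b) + (b - b) = (b**2 + 10*b) + 0 = b**2 + 10*b)
P = 107/83 (P = -107*(-1/83) = 107/83 ≈ 1.2892)
(P + F(-6, I(-3)))**2 = (107/83 + (7 - 1*(-6)))**2 = (107/83 + (7 + 6))**2 = (107/83 + 13)**2 = (1186/83)**2 = 1406596/6889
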